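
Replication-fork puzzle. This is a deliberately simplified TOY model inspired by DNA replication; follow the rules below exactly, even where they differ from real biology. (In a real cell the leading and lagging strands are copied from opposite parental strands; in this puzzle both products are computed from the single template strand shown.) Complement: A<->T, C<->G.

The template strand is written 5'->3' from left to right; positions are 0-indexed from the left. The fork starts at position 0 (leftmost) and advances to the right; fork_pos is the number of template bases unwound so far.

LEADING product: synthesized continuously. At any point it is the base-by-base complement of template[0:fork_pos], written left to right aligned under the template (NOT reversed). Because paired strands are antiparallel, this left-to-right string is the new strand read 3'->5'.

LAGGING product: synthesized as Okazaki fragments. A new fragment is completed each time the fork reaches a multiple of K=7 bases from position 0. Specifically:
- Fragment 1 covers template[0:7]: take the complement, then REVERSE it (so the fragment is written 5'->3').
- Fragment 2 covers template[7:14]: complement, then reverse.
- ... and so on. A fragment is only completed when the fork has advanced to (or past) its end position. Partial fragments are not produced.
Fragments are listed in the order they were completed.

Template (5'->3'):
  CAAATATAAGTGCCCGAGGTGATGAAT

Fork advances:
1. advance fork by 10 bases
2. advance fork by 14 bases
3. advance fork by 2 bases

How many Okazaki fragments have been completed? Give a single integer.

Answer: 3

Derivation:
Step 1: advance 10 -> fork_pos = 0 + 10 = 10. Reached multiple(s) of 7: 7 -> fragment 1 completed (1 total).
Step 2: advance 14 -> fork_pos = 10 + 14 = 24. Reached multiple(s) of 7: 14, 21 -> fragments 2-3 completed (3 total).
Step 3: advance 2 -> fork_pos = 24 + 2 = 26. Next multiple of 7 is 28 (not reached); still 3 fragment(s).
Check: final fork_pos = 26; the multiples of 7 that are <= 26 are 7..21 -> 26 // 7 = 3 completed fragment(s).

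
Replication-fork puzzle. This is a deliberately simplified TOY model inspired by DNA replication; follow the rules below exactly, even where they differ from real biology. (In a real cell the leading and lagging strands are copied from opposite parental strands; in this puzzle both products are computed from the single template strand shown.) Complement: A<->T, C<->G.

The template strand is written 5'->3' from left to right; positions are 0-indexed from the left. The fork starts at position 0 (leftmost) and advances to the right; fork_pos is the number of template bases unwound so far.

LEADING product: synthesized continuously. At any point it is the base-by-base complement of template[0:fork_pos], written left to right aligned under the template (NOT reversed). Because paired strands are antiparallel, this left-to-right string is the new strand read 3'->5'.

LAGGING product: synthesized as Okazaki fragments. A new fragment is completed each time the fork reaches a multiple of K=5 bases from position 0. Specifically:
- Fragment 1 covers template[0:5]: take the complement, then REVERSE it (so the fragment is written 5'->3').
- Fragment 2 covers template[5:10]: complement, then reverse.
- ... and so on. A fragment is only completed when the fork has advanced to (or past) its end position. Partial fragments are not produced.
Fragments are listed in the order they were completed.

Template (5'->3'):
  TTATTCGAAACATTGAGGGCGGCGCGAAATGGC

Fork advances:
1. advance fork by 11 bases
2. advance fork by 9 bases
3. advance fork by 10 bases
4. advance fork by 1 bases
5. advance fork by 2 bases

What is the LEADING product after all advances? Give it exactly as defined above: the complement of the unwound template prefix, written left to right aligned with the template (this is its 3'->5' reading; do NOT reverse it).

Answer: AATAAGCTTTGTAACTCCCGCCGCGCTTTACCG

Derivation:
Step 1: advance 11 -> fork_pos = 0 + 11 = 11.
Step 2: advance 9 -> fork_pos = 11 + 9 = 20.
Step 3: advance 10 -> fork_pos = 20 + 10 = 30.
Step 4: advance 1 -> fork_pos = 30 + 1 = 31.
Step 5: advance 2 -> fork_pos = 31 + 2 = 33.
Unwound prefix: template[0:33] = TTATTCGAAACATTGAGGGCGGCGCGAAATGGC
Complement it base by base (A<->T, C<->G), keeping left-to-right order:
  [0:5] TTATT -> AATAA
  [5:10] CGAAA -> GCTTT
  [10:15] CATTG -> GTAAC
  [15:20] AGGGC -> TCCCG
  [20:25] GGCGC -> CCGCG
  [25:30] GAAAT -> CTTTA
  [30:33] GGC -> CCG
Concatenate: AATAAGCTTTGTAACTCCCGCCGCGCTTTACCG (length 33; written aligned with the template, i.e. 3'->5').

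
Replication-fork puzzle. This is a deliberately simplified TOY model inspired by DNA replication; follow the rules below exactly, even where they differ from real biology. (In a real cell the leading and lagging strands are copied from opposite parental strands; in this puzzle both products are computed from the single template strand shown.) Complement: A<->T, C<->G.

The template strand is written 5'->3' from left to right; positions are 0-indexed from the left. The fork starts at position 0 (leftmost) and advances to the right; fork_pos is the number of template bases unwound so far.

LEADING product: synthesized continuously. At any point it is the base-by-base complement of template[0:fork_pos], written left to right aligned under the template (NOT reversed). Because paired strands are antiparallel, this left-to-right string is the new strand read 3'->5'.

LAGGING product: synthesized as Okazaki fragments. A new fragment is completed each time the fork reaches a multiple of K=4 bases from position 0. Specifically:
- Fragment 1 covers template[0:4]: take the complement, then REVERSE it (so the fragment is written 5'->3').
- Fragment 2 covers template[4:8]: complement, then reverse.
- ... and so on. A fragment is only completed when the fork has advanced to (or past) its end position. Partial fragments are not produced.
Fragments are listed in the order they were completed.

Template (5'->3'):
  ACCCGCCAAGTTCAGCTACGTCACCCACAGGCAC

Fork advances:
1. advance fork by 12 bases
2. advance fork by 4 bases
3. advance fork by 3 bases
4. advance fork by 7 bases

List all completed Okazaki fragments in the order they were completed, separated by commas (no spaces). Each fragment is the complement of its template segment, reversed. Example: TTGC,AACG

Step 1: advance 12 -> fork_pos = 0 + 12 = 12. Reached multiple(s) of 4: 4, 8, 12 -> fragments 1-3 completed (3 total).
Step 2: advance 4 -> fork_pos = 12 + 4 = 16. Reached multiple(s) of 4: 16 -> fragment 4 completed (4 total).
Step 3: advance 3 -> fork_pos = 16 + 3 = 19. Next multiple of 4 is 20 (not reached); still 4 fragment(s).
Step 4: advance 7 -> fork_pos = 19 + 7 = 26. Reached multiple(s) of 4: 20, 24 -> fragments 5-6 completed (6 total).
Final fork_pos = 26, so 6 fragment(s) are complete. Build each: template segment -> complement -> reverse.
Fragment 1: template[0:4] = ACCC -> complement TGGG -> reversed GGGT
Fragment 2: template[4:8] = GCCA -> complement CGGT -> reversed TGGC
Fragment 3: template[8:12] = AGTT -> complement TCAA -> reversed AACT
Fragment 4: template[12:16] = CAGC -> complement GTCG -> reversed GCTG
Fragment 5: template[16:20] = TACG -> complement ATGC -> reversed CGTA
Fragment 6: template[20:24] = TCAC -> complement AGTG -> reversed GTGA

Answer: GGGT,TGGC,AACT,GCTG,CGTA,GTGA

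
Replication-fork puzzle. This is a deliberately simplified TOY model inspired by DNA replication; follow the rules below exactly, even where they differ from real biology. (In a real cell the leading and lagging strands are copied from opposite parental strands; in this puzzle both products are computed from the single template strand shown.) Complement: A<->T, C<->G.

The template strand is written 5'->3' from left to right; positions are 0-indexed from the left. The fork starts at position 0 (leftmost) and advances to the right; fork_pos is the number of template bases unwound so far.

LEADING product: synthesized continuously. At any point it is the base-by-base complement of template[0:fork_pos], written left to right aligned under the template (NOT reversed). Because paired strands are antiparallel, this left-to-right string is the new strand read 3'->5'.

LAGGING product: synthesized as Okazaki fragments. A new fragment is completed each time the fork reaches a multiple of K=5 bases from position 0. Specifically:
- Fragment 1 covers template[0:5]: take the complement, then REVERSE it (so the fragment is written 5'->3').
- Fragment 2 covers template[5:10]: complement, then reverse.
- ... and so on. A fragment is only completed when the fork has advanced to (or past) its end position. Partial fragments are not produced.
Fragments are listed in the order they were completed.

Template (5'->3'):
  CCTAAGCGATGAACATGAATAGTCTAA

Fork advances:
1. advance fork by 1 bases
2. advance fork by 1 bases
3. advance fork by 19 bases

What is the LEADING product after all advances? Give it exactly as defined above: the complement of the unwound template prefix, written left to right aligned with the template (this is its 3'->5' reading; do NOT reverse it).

Answer: GGATTCGCTACTTGTACTTAT

Derivation:
Step 1: advance 1 -> fork_pos = 0 + 1 = 1.
Step 2: advance 1 -> fork_pos = 1 + 1 = 2.
Step 3: advance 19 -> fork_pos = 2 + 19 = 21.
Unwound prefix: template[0:21] = CCTAAGCGATGAACATGAATA
Complement it base by base (A<->T, C<->G), keeping left-to-right order:
  [0:5] CCTAA -> GGATT
  [5:10] GCGAT -> CGCTA
  [10:15] GAACA -> CTTGT
  [15:20] TGAAT -> ACTTA
  [20:21] A -> T
Concatenate: GGATTCGCTACTTGTACTTAT (length 21; written aligned with the template, i.e. 3'->5').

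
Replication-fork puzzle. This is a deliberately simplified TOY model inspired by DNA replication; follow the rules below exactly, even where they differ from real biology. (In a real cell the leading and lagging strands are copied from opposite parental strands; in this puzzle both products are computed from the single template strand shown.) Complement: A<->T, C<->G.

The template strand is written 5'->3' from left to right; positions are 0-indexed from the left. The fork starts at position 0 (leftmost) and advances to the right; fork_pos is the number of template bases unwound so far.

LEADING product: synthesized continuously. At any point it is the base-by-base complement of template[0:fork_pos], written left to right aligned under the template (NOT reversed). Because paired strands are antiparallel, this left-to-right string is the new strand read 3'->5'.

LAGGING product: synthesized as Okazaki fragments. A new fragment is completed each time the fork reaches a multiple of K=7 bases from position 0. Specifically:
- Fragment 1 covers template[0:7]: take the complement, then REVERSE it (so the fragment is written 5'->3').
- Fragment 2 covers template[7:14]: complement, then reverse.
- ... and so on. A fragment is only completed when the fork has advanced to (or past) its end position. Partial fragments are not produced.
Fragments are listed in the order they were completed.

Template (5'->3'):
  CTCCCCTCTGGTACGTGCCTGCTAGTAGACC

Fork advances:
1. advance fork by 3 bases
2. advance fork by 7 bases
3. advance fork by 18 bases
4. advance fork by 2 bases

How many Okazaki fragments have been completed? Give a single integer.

Step 1: advance 3 -> fork_pos = 0 + 3 = 3. Next multiple of 7 is 7 (not reached); still 0 fragment(s).
Step 2: advance 7 -> fork_pos = 3 + 7 = 10. Reached multiple(s) of 7: 7 -> fragment 1 completed (1 total).
Step 3: advance 18 -> fork_pos = 10 + 18 = 28. Reached multiple(s) of 7: 14, 21, 28 -> fragments 2-4 completed (4 total).
Step 4: advance 2 -> fork_pos = 28 + 2 = 30. Next multiple of 7 is 35 (not reached); still 4 fragment(s).
Check: final fork_pos = 30; the multiples of 7 that are <= 30 are 7..28 -> 30 // 7 = 4 completed fragment(s).

Answer: 4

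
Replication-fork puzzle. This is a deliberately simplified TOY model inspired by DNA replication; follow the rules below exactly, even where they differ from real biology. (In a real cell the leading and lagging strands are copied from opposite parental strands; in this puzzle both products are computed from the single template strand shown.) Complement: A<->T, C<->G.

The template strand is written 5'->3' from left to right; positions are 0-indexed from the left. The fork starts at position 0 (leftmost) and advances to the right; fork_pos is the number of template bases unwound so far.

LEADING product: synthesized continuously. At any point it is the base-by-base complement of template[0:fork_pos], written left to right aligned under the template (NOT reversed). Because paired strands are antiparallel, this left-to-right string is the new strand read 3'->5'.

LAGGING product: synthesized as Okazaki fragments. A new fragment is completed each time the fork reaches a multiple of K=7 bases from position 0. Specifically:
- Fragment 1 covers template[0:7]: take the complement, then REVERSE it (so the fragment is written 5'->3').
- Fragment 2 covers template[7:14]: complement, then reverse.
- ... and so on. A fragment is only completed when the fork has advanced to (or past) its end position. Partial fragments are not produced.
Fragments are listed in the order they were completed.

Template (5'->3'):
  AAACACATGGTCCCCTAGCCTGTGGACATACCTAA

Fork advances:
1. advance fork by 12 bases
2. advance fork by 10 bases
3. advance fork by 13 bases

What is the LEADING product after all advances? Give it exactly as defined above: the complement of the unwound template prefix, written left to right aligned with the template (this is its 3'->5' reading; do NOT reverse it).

Step 1: advance 12 -> fork_pos = 0 + 12 = 12.
Step 2: advance 10 -> fork_pos = 12 + 10 = 22.
Step 3: advance 13 -> fork_pos = 22 + 13 = 35.
Unwound prefix: template[0:35] = AAACACATGGTCCCCTAGCCTGTGGACATACCTAA
Complement it base by base (A<->T, C<->G), keeping left-to-right order:
  [0:5] AAACA -> TTTGT
  [5:10] CATGG -> GTACC
  [10:15] TCCCC -> AGGGG
  [15:20] TAGCC -> ATCGG
  [20:25] TGTGG -> ACACC
  [25:30] ACATA -> TGTAT
  [30:35] CCTAA -> GGATT
Concatenate: TTTGTGTACCAGGGGATCGGACACCTGTATGGATT (length 35; written aligned with the template, i.e. 3'->5').

Answer: TTTGTGTACCAGGGGATCGGACACCTGTATGGATT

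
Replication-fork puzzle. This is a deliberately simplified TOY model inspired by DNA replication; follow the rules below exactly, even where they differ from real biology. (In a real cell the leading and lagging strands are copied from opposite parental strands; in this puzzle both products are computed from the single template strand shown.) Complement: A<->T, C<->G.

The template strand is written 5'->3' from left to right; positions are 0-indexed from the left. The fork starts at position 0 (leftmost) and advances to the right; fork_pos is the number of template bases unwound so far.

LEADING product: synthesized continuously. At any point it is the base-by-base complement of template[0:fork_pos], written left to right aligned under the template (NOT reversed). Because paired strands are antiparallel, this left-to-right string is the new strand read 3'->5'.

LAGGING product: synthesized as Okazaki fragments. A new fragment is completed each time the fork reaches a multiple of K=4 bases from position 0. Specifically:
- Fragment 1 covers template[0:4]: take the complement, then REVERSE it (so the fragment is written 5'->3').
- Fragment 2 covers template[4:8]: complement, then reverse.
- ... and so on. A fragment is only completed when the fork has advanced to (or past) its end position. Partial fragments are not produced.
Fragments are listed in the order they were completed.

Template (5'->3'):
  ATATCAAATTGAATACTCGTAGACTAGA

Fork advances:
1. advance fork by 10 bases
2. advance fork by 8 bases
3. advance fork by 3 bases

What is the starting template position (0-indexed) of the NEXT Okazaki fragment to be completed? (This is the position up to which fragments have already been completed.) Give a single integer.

Answer: 20

Derivation:
Step 1: advance 10 -> fork_pos = 0 + 10 = 10. Reached multiple(s) of 4: 4, 8 -> fragments 1-2 completed (2 total).
Step 2: advance 8 -> fork_pos = 10 + 8 = 18. Reached multiple(s) of 4: 12, 16 -> fragments 3-4 completed (4 total).
Step 3: advance 3 -> fork_pos = 18 + 3 = 21. Reached multiple(s) of 4: 20 -> fragment 5 completed (5 total).
5 fragment(s) completed, covering template[0:20] (5 x 4 = 20). The next fragment, fragment 6, covers template[20:24], so it starts at position 20.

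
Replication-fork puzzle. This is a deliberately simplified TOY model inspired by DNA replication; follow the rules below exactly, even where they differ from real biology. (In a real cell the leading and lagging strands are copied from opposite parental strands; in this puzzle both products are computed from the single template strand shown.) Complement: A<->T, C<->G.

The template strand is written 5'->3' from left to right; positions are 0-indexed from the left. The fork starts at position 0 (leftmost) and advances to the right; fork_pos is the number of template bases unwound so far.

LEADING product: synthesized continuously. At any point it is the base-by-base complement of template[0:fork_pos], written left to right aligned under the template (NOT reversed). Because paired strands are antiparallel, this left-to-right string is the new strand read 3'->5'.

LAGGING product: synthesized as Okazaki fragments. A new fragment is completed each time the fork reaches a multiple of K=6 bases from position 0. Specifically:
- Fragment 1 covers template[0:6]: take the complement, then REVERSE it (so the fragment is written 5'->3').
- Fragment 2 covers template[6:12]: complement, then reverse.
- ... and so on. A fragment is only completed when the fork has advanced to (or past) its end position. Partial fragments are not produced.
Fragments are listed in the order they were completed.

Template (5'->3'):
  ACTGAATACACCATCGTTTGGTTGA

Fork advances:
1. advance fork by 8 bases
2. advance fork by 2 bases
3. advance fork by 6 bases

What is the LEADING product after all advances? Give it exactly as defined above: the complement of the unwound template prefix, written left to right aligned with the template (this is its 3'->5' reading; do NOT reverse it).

Step 1: advance 8 -> fork_pos = 0 + 8 = 8.
Step 2: advance 2 -> fork_pos = 8 + 2 = 10.
Step 3: advance 6 -> fork_pos = 10 + 6 = 16.
Unwound prefix: template[0:16] = ACTGAATACACCATCG
Complement it base by base (A<->T, C<->G), keeping left-to-right order:
  [0:5] ACTGA -> TGACT
  [5:10] ATACA -> TATGT
  [10:15] CCATC -> GGTAG
  [15:16] G -> C
Concatenate: TGACTTATGTGGTAGC (length 16; written aligned with the template, i.e. 3'->5').

Answer: TGACTTATGTGGTAGC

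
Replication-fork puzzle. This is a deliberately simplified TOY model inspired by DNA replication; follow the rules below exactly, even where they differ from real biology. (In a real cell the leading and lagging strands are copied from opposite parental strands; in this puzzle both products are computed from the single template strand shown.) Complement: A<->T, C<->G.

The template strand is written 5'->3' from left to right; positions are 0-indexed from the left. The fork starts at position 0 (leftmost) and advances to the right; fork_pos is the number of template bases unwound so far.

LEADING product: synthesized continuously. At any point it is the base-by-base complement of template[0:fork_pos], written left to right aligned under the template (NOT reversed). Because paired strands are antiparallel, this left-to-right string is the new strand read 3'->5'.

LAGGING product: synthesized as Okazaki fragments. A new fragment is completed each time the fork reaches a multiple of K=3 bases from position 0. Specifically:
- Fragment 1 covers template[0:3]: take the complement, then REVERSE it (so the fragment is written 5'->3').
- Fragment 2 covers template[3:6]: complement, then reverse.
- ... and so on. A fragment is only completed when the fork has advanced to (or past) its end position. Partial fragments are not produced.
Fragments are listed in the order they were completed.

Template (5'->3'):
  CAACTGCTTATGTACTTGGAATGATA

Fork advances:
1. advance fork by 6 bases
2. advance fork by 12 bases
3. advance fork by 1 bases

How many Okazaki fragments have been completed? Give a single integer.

Step 1: advance 6 -> fork_pos = 0 + 6 = 6. Reached multiple(s) of 3: 3, 6 -> fragments 1-2 completed (2 total).
Step 2: advance 12 -> fork_pos = 6 + 12 = 18. Reached multiple(s) of 3: 9, 12, 15, 18 -> fragments 3-6 completed (6 total).
Step 3: advance 1 -> fork_pos = 18 + 1 = 19. Next multiple of 3 is 21 (not reached); still 6 fragment(s).
Check: final fork_pos = 19; the multiples of 3 that are <= 19 are 3..18 -> 19 // 3 = 6 completed fragment(s).

Answer: 6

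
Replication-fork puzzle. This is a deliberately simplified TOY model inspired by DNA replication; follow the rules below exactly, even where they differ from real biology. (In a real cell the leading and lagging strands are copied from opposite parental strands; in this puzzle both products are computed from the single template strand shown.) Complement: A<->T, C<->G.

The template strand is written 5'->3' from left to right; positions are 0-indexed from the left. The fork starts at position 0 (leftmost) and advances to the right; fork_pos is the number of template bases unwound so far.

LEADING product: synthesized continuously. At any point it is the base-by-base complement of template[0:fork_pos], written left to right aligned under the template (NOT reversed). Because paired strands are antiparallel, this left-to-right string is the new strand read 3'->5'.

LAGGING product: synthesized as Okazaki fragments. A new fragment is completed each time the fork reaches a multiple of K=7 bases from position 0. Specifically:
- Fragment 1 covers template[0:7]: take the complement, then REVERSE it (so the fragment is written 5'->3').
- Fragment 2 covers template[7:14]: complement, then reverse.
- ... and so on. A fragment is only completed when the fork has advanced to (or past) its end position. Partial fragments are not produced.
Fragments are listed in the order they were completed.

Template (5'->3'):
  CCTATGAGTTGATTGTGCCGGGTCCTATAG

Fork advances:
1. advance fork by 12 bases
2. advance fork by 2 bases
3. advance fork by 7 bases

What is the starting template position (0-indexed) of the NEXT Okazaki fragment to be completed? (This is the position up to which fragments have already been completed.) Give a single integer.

Answer: 21

Derivation:
Step 1: advance 12 -> fork_pos = 0 + 12 = 12. Reached multiple(s) of 7: 7 -> fragment 1 completed (1 total).
Step 2: advance 2 -> fork_pos = 12 + 2 = 14. Reached multiple(s) of 7: 14 -> fragment 2 completed (2 total).
Step 3: advance 7 -> fork_pos = 14 + 7 = 21. Reached multiple(s) of 7: 21 -> fragment 3 completed (3 total).
3 fragment(s) completed, covering template[0:21] (3 x 7 = 21). The next fragment, fragment 4, covers template[21:28], so it starts at position 21.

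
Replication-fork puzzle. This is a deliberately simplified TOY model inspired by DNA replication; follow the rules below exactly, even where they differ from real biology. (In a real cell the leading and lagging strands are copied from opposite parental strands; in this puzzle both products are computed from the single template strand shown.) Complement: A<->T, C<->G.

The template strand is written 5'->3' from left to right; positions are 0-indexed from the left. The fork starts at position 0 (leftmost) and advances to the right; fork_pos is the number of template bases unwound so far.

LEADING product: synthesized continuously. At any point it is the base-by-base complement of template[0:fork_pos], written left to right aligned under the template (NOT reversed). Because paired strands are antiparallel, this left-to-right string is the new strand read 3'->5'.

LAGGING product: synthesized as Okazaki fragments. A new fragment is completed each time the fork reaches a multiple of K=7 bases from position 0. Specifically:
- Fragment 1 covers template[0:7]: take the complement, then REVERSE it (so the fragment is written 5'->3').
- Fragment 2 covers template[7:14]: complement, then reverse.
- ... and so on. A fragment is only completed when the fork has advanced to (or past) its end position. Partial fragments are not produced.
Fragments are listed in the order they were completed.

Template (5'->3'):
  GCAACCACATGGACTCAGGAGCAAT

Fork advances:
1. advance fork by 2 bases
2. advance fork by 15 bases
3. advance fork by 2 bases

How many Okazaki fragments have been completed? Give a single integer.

Answer: 2

Derivation:
Step 1: advance 2 -> fork_pos = 0 + 2 = 2. Next multiple of 7 is 7 (not reached); still 0 fragment(s).
Step 2: advance 15 -> fork_pos = 2 + 15 = 17. Reached multiple(s) of 7: 7, 14 -> fragments 1-2 completed (2 total).
Step 3: advance 2 -> fork_pos = 17 + 2 = 19. Next multiple of 7 is 21 (not reached); still 2 fragment(s).
Check: final fork_pos = 19; the multiples of 7 that are <= 19 are 7..14 -> 19 // 7 = 2 completed fragment(s).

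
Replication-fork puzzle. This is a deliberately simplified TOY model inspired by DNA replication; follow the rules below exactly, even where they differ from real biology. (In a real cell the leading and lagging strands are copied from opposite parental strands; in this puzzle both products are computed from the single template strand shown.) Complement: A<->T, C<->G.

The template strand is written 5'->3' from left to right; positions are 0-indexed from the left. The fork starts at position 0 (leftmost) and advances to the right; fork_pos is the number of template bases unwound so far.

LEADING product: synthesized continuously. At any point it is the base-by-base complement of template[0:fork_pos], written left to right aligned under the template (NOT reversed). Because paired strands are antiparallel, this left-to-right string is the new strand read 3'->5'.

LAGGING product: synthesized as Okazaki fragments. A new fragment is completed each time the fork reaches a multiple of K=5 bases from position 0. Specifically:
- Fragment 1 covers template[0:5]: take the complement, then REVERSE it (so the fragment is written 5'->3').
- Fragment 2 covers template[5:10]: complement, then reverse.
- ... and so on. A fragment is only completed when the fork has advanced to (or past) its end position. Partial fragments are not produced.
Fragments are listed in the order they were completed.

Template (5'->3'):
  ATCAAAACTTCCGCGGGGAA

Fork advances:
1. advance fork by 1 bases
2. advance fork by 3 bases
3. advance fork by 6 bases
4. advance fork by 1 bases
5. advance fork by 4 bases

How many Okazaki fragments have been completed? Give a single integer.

Step 1: advance 1 -> fork_pos = 0 + 1 = 1. Next multiple of 5 is 5 (not reached); still 0 fragment(s).
Step 2: advance 3 -> fork_pos = 1 + 3 = 4. Next multiple of 5 is 5 (not reached); still 0 fragment(s).
Step 3: advance 6 -> fork_pos = 4 + 6 = 10. Reached multiple(s) of 5: 5, 10 -> fragments 1-2 completed (2 total).
Step 4: advance 1 -> fork_pos = 10 + 1 = 11. Next multiple of 5 is 15 (not reached); still 2 fragment(s).
Step 5: advance 4 -> fork_pos = 11 + 4 = 15. Reached multiple(s) of 5: 15 -> fragment 3 completed (3 total).
Check: final fork_pos = 15; the multiples of 5 that are <= 15 are 5..15 -> 15 // 5 = 3 completed fragment(s).

Answer: 3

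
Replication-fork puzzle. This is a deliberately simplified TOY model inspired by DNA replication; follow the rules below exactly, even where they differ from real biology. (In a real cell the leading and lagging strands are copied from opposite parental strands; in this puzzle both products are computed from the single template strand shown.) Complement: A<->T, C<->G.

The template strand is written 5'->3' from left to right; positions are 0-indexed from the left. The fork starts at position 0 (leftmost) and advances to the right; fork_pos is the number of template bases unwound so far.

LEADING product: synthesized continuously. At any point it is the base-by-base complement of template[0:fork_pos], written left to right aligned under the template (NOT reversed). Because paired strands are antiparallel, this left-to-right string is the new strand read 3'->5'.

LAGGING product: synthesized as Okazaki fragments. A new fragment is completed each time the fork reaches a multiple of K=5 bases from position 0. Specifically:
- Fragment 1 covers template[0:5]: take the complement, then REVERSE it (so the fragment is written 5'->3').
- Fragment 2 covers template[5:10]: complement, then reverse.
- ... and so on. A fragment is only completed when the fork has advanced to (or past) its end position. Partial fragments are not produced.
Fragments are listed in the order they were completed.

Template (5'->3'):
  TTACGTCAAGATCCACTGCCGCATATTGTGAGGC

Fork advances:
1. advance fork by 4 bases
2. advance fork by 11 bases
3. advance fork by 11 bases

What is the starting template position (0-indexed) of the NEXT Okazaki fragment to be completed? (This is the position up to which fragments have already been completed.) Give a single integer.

Answer: 25

Derivation:
Step 1: advance 4 -> fork_pos = 0 + 4 = 4. Next multiple of 5 is 5 (not reached); still 0 fragment(s).
Step 2: advance 11 -> fork_pos = 4 + 11 = 15. Reached multiple(s) of 5: 5, 10, 15 -> fragments 1-3 completed (3 total).
Step 3: advance 11 -> fork_pos = 15 + 11 = 26. Reached multiple(s) of 5: 20, 25 -> fragments 4-5 completed (5 total).
5 fragment(s) completed, covering template[0:25] (5 x 5 = 25). The next fragment, fragment 6, covers template[25:30], so it starts at position 25.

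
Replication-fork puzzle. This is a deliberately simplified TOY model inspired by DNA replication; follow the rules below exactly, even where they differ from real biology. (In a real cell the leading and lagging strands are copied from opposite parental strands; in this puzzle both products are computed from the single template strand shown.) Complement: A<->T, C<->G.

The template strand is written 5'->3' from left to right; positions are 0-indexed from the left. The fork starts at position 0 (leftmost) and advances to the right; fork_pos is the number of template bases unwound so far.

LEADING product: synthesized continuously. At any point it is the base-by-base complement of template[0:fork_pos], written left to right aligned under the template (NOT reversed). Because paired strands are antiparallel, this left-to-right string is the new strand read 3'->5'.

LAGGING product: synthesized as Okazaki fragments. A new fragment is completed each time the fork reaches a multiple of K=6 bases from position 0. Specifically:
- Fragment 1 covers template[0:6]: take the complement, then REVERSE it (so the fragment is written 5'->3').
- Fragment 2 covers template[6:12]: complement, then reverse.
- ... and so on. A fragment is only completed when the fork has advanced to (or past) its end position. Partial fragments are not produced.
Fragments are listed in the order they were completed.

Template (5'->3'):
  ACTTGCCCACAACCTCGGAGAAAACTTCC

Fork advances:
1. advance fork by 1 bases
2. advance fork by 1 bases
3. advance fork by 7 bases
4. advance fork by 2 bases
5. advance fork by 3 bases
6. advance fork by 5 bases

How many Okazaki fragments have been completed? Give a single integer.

Answer: 3

Derivation:
Step 1: advance 1 -> fork_pos = 0 + 1 = 1. Next multiple of 6 is 6 (not reached); still 0 fragment(s).
Step 2: advance 1 -> fork_pos = 1 + 1 = 2. Next multiple of 6 is 6 (not reached); still 0 fragment(s).
Step 3: advance 7 -> fork_pos = 2 + 7 = 9. Reached multiple(s) of 6: 6 -> fragment 1 completed (1 total).
Step 4: advance 2 -> fork_pos = 9 + 2 = 11. Next multiple of 6 is 12 (not reached); still 1 fragment(s).
Step 5: advance 3 -> fork_pos = 11 + 3 = 14. Reached multiple(s) of 6: 12 -> fragment 2 completed (2 total).
Step 6: advance 5 -> fork_pos = 14 + 5 = 19. Reached multiple(s) of 6: 18 -> fragment 3 completed (3 total).
Check: final fork_pos = 19; the multiples of 6 that are <= 19 are 6..18 -> 19 // 6 = 3 completed fragment(s).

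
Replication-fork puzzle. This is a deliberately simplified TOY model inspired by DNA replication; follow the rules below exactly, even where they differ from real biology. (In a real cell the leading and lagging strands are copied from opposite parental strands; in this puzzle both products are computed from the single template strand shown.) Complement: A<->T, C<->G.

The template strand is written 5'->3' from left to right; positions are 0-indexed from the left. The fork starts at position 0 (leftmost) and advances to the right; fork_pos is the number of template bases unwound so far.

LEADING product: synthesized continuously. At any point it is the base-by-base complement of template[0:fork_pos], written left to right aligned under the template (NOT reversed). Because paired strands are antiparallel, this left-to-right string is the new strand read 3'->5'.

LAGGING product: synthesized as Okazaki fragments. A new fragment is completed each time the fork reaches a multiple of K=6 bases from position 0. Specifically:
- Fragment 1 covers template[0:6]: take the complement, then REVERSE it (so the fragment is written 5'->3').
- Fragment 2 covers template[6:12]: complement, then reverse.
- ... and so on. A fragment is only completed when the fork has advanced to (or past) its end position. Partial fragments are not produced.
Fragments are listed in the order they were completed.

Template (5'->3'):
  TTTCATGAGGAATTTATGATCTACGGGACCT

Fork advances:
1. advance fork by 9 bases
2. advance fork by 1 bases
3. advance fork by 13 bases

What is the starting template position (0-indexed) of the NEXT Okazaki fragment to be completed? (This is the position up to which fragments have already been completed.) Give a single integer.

Answer: 18

Derivation:
Step 1: advance 9 -> fork_pos = 0 + 9 = 9. Reached multiple(s) of 6: 6 -> fragment 1 completed (1 total).
Step 2: advance 1 -> fork_pos = 9 + 1 = 10. Next multiple of 6 is 12 (not reached); still 1 fragment(s).
Step 3: advance 13 -> fork_pos = 10 + 13 = 23. Reached multiple(s) of 6: 12, 18 -> fragments 2-3 completed (3 total).
3 fragment(s) completed, covering template[0:18] (3 x 6 = 18). The next fragment, fragment 4, covers template[18:24], so it starts at position 18.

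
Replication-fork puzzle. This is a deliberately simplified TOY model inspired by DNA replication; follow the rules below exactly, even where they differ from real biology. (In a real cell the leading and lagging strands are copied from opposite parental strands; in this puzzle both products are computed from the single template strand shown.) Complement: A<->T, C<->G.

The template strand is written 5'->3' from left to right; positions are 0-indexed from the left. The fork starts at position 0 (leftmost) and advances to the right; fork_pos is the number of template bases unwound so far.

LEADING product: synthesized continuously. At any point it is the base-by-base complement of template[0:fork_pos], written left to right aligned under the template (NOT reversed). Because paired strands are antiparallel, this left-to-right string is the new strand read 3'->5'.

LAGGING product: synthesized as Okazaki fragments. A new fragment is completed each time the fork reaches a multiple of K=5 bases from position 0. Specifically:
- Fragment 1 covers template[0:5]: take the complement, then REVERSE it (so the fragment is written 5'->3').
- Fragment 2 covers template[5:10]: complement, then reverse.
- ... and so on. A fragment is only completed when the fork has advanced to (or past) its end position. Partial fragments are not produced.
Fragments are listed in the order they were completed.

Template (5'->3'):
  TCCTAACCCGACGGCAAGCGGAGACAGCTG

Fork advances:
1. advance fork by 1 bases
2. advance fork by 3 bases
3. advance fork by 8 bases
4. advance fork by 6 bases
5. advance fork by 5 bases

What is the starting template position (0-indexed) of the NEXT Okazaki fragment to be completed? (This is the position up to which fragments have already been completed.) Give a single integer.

Answer: 20

Derivation:
Step 1: advance 1 -> fork_pos = 0 + 1 = 1. Next multiple of 5 is 5 (not reached); still 0 fragment(s).
Step 2: advance 3 -> fork_pos = 1 + 3 = 4. Next multiple of 5 is 5 (not reached); still 0 fragment(s).
Step 3: advance 8 -> fork_pos = 4 + 8 = 12. Reached multiple(s) of 5: 5, 10 -> fragments 1-2 completed (2 total).
Step 4: advance 6 -> fork_pos = 12 + 6 = 18. Reached multiple(s) of 5: 15 -> fragment 3 completed (3 total).
Step 5: advance 5 -> fork_pos = 18 + 5 = 23. Reached multiple(s) of 5: 20 -> fragment 4 completed (4 total).
4 fragment(s) completed, covering template[0:20] (4 x 5 = 20). The next fragment, fragment 5, covers template[20:25], so it starts at position 20.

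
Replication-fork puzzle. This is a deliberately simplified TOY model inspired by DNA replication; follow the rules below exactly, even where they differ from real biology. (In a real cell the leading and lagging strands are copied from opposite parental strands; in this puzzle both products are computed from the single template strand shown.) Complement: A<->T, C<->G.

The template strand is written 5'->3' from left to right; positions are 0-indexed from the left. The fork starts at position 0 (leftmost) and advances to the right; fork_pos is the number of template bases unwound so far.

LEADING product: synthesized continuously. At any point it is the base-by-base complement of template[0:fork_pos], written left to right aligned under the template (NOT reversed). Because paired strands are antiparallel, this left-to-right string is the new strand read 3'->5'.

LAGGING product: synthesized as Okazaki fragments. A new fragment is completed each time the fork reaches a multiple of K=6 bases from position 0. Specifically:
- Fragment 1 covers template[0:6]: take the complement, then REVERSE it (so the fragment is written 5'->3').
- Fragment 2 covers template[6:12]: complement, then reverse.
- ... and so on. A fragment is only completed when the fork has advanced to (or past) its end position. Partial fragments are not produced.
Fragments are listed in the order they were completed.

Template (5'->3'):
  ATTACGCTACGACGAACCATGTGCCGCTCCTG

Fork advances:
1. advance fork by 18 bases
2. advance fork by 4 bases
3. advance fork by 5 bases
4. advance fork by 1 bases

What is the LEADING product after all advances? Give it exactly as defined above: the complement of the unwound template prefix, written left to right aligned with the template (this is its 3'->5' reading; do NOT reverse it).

Answer: TAATGCGATGCTGCTTGGTACACGGCGA

Derivation:
Step 1: advance 18 -> fork_pos = 0 + 18 = 18.
Step 2: advance 4 -> fork_pos = 18 + 4 = 22.
Step 3: advance 5 -> fork_pos = 22 + 5 = 27.
Step 4: advance 1 -> fork_pos = 27 + 1 = 28.
Unwound prefix: template[0:28] = ATTACGCTACGACGAACCATGTGCCGCT
Complement it base by base (A<->T, C<->G), keeping left-to-right order:
  [0:5] ATTAC -> TAATG
  [5:10] GCTAC -> CGATG
  [10:15] GACGA -> CTGCT
  [15:20] ACCAT -> TGGTA
  [20:25] GTGCC -> CACGG
  [25:28] GCT -> CGA
Concatenate: TAATGCGATGCTGCTTGGTACACGGCGA (length 28; written aligned with the template, i.e. 3'->5').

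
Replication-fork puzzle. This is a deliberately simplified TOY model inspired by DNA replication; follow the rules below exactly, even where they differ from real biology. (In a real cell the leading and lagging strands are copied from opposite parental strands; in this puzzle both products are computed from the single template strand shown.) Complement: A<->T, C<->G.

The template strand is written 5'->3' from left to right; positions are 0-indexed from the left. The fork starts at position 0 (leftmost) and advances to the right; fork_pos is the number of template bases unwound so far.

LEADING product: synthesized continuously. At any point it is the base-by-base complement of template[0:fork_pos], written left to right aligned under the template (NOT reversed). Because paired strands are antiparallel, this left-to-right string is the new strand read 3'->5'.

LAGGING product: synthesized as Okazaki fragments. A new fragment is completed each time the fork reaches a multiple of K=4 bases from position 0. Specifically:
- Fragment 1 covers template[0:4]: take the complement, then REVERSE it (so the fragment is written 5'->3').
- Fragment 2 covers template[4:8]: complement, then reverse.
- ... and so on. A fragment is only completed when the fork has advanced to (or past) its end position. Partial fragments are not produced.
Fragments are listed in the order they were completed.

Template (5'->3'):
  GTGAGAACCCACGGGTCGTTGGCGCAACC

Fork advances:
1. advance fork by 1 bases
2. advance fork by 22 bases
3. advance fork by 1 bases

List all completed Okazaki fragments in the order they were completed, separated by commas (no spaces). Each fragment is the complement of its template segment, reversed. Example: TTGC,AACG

Step 1: advance 1 -> fork_pos = 0 + 1 = 1. Next multiple of 4 is 4 (not reached); still 0 fragment(s).
Step 2: advance 22 -> fork_pos = 1 + 22 = 23. Reached multiple(s) of 4: 4, 8, 12, 16, 20 -> fragments 1-5 completed (5 total).
Step 3: advance 1 -> fork_pos = 23 + 1 = 24. Reached multiple(s) of 4: 24 -> fragment 6 completed (6 total).
Final fork_pos = 24, so 6 fragment(s) are complete. Build each: template segment -> complement -> reverse.
Fragment 1: template[0:4] = GTGA -> complement CACT -> reversed TCAC
Fragment 2: template[4:8] = GAAC -> complement CTTG -> reversed GTTC
Fragment 3: template[8:12] = CCAC -> complement GGTG -> reversed GTGG
Fragment 4: template[12:16] = GGGT -> complement CCCA -> reversed ACCC
Fragment 5: template[16:20] = CGTT -> complement GCAA -> reversed AACG
Fragment 6: template[20:24] = GGCG -> complement CCGC -> reversed CGCC

Answer: TCAC,GTTC,GTGG,ACCC,AACG,CGCC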